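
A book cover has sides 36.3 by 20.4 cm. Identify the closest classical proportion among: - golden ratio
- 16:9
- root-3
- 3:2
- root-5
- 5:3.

16:9

36.3/20.4 ≈ 1.779. Nearest candidates are 16:9 (1.778, off by 0.001) and root-3 (1.732, off by 0.047).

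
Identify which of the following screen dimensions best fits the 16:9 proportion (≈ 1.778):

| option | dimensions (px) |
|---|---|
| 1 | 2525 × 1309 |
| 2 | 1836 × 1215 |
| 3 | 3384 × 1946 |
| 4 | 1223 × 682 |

4

Target 16:9 ≈ 1.778.
1: 1.929 (Δ0.151)  2: 1.511 (Δ0.267)  3: 1.739 (Δ0.039)  4: 1.793 (Δ0.015)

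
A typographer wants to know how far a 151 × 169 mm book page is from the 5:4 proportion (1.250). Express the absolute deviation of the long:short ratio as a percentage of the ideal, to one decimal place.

10.5%

Ratio = 169 / 151 ≈ 1.1192.
Ideal 5:4 = 1.2500. |1.1192 − 1.2500| / 1.2500 ≈ 10.46% → 10.5%.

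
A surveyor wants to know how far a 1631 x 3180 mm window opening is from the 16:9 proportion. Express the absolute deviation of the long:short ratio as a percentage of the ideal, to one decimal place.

Ratio = 3180 / 1631 ≈ 1.9497.
Ideal 16:9 ≈ 1.7778. |1.9497 − 1.7778| / 1.7778 ≈ 9.67% → 9.7%.

9.7%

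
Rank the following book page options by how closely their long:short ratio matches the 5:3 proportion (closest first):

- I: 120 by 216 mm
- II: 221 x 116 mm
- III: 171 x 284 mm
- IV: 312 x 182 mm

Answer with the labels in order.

I: 216/120 ≈ 1.800 → |1.800 − 1.667| = 0.133
II: 221/116 ≈ 1.905 → |1.905 − 1.667| = 0.238
III: 284/171 ≈ 1.661 → |1.661 − 1.667| = 0.006
IV: 312/182 ≈ 1.714 → |1.714 − 1.667| = 0.047

III, IV, I, II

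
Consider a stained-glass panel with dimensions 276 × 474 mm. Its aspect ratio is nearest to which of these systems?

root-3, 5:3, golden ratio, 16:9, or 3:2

474/276 ≈ 1.717. Nearest candidates are root-3 (1.732, off by 0.015) and 5:3 (1.667, off by 0.050).

root-3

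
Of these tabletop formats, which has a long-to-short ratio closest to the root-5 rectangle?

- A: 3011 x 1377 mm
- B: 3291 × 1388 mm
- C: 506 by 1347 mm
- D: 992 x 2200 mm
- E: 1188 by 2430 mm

D

Target root-5 ≈ 2.236.
A: 2.187 (Δ0.049)  B: 2.371 (Δ0.135)  C: 2.662 (Δ0.426)  D: 2.218 (Δ0.018)  E: 2.045 (Δ0.191)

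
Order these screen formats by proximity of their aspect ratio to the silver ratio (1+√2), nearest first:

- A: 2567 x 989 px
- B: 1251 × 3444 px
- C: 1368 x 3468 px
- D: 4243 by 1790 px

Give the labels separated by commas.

D, C, A, B

Ratios: A = 2567 / 989 ≈ 2.596; B = 3444 / 1251 ≈ 2.753; C = 3468 / 1368 ≈ 2.535; D = 4243 / 1790 ≈ 2.370.
|Δ from 2.414|: A 0.182; B 0.339; C 0.121; D 0.044.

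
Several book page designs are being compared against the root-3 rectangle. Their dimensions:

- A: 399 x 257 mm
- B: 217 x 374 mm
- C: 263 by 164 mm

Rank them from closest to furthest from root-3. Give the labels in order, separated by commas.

B, C, A

A: 399/257 ≈ 1.553 → |1.553 − 1.732| = 0.179
B: 374/217 ≈ 1.724 → |1.724 − 1.732| = 0.008
C: 263/164 ≈ 1.604 → |1.604 − 1.732| = 0.128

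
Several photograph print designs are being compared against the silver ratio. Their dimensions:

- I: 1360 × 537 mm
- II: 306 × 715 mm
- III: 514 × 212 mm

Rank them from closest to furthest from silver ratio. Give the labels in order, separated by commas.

I: 1360/537 ≈ 2.533 → |2.533 − 2.414| = 0.119
II: 715/306 ≈ 2.337 → |2.337 − 2.414| = 0.077
III: 514/212 ≈ 2.425 → |2.425 − 2.414| = 0.011

III, II, I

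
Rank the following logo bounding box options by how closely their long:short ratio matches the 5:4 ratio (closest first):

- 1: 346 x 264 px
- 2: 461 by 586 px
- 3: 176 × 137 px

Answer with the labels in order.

1: 346/264 ≈ 1.311 → |1.311 − 1.250| = 0.061
2: 586/461 ≈ 1.271 → |1.271 − 1.250| = 0.021
3: 176/137 ≈ 1.285 → |1.285 − 1.250| = 0.035

2, 3, 1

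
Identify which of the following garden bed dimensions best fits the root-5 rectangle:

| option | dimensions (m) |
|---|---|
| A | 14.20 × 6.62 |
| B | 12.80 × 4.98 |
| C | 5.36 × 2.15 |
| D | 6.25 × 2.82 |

Ratios (long/short): A ≈ 2.145; B ≈ 2.570; C ≈ 2.493; D ≈ 2.216.
root-5 ≈ 2.236; option D is nearest (Δ 0.020).

D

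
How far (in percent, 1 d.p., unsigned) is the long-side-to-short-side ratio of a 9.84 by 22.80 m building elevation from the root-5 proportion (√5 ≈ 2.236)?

Ratio = 22.80 / 9.84 ≈ 2.3171.
Ideal root-5 ≈ 2.2361. |2.3171 − 2.2361| / 2.2361 ≈ 3.62% → 3.6%.

3.6%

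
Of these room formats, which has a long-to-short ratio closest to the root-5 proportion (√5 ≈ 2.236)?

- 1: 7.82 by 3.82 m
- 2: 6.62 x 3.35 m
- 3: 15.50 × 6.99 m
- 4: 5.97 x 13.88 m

Ratios (long/short): 1 ≈ 2.047; 2 ≈ 1.976; 3 ≈ 2.217; 4 ≈ 2.325.
root-5 ≈ 2.236; option 3 is nearest (Δ 0.019).

3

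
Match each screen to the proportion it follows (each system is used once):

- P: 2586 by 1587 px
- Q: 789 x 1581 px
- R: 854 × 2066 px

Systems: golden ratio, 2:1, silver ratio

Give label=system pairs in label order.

P=golden ratio, Q=2:1, R=silver ratio

Ratios: P ≈ 1.629; Q ≈ 2.004; R ≈ 2.419.
Targets: golden ratio ≈ 1.618; 2:1 ≈ 2.000; silver ratio ≈ 2.414.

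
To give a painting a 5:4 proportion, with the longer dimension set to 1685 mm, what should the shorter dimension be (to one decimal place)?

5:4 = 1.25000.
Shorter side = 1685 ÷ 1.25000 ≈ 1348.000 → 1348.0 mm.

1348.0 mm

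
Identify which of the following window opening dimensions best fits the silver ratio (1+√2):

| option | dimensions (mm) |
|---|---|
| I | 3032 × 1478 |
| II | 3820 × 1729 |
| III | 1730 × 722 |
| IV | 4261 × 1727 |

III

Ratios (long/short): I ≈ 2.051; II ≈ 2.209; III ≈ 2.396; IV ≈ 2.467.
silver ratio ≈ 2.414; option III is nearest (Δ 0.018).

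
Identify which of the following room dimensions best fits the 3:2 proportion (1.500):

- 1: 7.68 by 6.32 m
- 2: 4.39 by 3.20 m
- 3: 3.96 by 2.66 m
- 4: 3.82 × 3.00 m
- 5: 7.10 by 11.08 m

Ratios (long/short): 1 ≈ 1.215; 2 ≈ 1.372; 3 ≈ 1.489; 4 ≈ 1.273; 5 ≈ 1.561.
3:2 ≈ 1.500; option 3 is nearest (Δ 0.011).

3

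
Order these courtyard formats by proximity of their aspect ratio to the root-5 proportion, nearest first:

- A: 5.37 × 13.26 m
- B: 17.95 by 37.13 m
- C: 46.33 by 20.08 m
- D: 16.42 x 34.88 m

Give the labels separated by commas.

A: 13.26/5.37 ≈ 2.469 → |2.469 − 2.236| = 0.233
B: 37.13/17.95 ≈ 2.069 → |2.069 − 2.236| = 0.167
C: 46.33/20.08 ≈ 2.307 → |2.307 − 2.236| = 0.071
D: 34.88/16.42 ≈ 2.124 → |2.124 − 2.236| = 0.112

C, D, B, A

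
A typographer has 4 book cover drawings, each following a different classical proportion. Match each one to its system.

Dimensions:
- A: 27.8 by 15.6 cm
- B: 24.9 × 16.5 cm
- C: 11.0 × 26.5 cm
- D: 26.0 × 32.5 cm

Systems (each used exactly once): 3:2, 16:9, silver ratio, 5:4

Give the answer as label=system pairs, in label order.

A = 27.8/15.6 ≈ 1.782 → 16:9 (1.778)
B = 24.9/16.5 ≈ 1.509 → 3:2 (1.500)
C = 26.5/11.0 ≈ 2.409 → silver ratio (2.414)
D = 32.5/26.0 ≈ 1.250 → 5:4 (1.250)

A=16:9, B=3:2, C=silver ratio, D=5:4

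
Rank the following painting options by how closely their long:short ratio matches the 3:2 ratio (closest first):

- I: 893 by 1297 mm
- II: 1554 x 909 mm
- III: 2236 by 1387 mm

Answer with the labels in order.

Ratios: I = 1297 / 893 ≈ 1.452; II = 1554 / 909 ≈ 1.710; III = 2236 / 1387 ≈ 1.612.
|Δ from 1.500|: I 0.048; II 0.210; III 0.112.

I, III, II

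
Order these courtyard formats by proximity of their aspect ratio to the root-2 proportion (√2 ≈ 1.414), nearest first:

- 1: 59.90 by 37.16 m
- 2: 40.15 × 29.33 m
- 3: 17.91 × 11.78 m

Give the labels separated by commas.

1: 59.90/37.16 ≈ 1.612 → |1.612 − 1.414| = 0.198
2: 40.15/29.33 ≈ 1.369 → |1.369 − 1.414| = 0.045
3: 17.91/11.78 ≈ 1.520 → |1.520 − 1.414| = 0.106

2, 3, 1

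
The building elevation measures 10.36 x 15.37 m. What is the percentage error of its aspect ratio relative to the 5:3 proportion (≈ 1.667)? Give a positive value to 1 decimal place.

Ratio = 15.37 / 10.36 ≈ 1.4836.
Ideal 5:3 ≈ 1.6667. |1.4836 − 1.6667| / 1.6667 ≈ 10.99% → 11.0%.

11.0%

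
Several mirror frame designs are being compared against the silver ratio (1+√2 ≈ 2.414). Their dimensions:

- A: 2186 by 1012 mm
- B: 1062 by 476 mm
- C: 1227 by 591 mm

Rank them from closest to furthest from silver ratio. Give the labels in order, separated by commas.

Ratios: A = 2186 / 1012 ≈ 2.160; B = 1062 / 476 ≈ 2.231; C = 1227 / 591 ≈ 2.076.
|Δ from 2.414|: A 0.254; B 0.183; C 0.338.

B, A, C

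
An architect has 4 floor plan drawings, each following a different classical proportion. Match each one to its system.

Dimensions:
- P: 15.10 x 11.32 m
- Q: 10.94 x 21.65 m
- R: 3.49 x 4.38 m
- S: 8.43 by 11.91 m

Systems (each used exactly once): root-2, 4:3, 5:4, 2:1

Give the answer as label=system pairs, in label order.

P=4:3, Q=2:1, R=5:4, S=root-2

Ratios: P ≈ 1.334; Q ≈ 1.979; R ≈ 1.255; S ≈ 1.413.
Targets: root-2 ≈ 1.414; 4:3 ≈ 1.333; 5:4 ≈ 1.250; 2:1 ≈ 2.000.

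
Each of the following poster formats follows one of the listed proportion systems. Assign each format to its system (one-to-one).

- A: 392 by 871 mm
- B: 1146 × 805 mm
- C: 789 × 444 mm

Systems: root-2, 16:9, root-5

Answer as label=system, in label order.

A=root-5, B=root-2, C=16:9

Ratios: A ≈ 2.222; B ≈ 1.424; C ≈ 1.777.
Targets: root-2 ≈ 1.414; 16:9 ≈ 1.778; root-5 ≈ 2.236.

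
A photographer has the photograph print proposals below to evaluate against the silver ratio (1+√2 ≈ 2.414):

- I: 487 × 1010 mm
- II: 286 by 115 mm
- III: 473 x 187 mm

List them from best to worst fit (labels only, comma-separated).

Ratios: I = 1010 / 487 ≈ 2.074; II = 286 / 115 ≈ 2.487; III = 473 / 187 ≈ 2.529.
|Δ from 2.414|: I 0.340; II 0.073; III 0.115.

II, III, I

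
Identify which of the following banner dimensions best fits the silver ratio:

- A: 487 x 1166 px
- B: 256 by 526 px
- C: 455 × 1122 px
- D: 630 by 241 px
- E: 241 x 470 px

A

Target silver ratio ≈ 2.414.
A: 2.394 (Δ0.020)  B: 2.055 (Δ0.359)  C: 2.466 (Δ0.052)  D: 2.614 (Δ0.200)  E: 1.950 (Δ0.464)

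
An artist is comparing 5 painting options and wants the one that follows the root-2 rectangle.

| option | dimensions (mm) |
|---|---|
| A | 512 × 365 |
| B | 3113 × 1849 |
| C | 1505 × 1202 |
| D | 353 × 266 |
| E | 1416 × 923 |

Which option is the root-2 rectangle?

A

Ratios (long/short): A ≈ 1.403; B ≈ 1.684; C ≈ 1.252; D ≈ 1.327; E ≈ 1.534.
root-2 ≈ 1.414; option A is nearest (Δ 0.011).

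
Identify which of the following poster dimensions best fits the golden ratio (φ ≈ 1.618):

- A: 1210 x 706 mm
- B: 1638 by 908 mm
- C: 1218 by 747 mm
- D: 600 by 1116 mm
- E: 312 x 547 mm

C

Target golden ratio ≈ 1.618.
A: 1.714 (Δ0.096)  B: 1.804 (Δ0.186)  C: 1.631 (Δ0.013)  D: 1.860 (Δ0.242)  E: 1.753 (Δ0.135)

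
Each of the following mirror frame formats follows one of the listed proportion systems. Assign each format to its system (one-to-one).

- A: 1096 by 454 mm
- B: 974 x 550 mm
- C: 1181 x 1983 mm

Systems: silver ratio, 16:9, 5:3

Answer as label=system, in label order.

A=silver ratio, B=16:9, C=5:3

A = 1096/454 ≈ 2.414 → silver ratio (2.414)
B = 974/550 ≈ 1.771 → 16:9 (1.778)
C = 1983/1181 ≈ 1.679 → 5:3 (1.667)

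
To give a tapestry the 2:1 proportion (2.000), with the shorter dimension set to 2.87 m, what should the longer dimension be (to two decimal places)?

2:1 = 2.00000.
Longer side = 2.87 × 2.00000 ≈ 5.7400 → 5.74 m.

5.74 m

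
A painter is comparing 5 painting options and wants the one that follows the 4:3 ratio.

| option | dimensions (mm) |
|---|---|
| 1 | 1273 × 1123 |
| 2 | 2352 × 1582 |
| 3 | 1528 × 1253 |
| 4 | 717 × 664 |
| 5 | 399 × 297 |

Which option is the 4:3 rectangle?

5

Target 4:3 ≈ 1.333.
1: 1.134 (Δ0.199)  2: 1.487 (Δ0.154)  3: 1.219 (Δ0.114)  4: 1.080 (Δ0.253)  5: 1.343 (Δ0.010)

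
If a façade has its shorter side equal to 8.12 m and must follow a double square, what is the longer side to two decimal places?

2:1 = 2.00000.
Longer side = 8.12 × 2.00000 ≈ 16.2400 → 16.24 m.

16.24 m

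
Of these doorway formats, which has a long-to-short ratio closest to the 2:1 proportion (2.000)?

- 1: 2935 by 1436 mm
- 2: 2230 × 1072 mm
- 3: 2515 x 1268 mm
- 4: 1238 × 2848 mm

3

Ratios (long/short): 1 ≈ 2.044; 2 ≈ 2.080; 3 ≈ 1.983; 4 ≈ 2.300.
2:1 ≈ 2.000; option 3 is nearest (Δ 0.017).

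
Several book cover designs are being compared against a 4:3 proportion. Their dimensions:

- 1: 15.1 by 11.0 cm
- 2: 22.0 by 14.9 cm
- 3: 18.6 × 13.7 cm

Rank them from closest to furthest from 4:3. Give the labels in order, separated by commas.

3, 1, 2

1: 15.1/11.0 ≈ 1.373 → |1.373 − 1.333| = 0.040
2: 22.0/14.9 ≈ 1.477 → |1.477 − 1.333| = 0.144
3: 18.6/13.7 ≈ 1.358 → |1.358 − 1.333| = 0.025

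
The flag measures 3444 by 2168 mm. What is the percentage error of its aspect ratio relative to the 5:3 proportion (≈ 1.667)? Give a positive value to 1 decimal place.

Ratio = 3444 / 2168 ≈ 1.5886.
Ideal 5:3 ≈ 1.6667. |1.5886 − 1.6667| / 1.6667 ≈ 4.69% → 4.7%.

4.7%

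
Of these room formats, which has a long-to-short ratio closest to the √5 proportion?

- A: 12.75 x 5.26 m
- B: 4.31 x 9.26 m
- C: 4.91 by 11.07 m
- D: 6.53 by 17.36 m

C

Ratios (long/short): A ≈ 2.424; B ≈ 2.148; C ≈ 2.255; D ≈ 2.658.
root-5 ≈ 2.236; option C is nearest (Δ 0.019).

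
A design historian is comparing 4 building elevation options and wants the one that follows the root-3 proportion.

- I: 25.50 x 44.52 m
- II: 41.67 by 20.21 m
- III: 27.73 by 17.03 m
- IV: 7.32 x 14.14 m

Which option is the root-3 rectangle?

Target root-3 ≈ 1.732.
I: 1.746 (Δ0.014)  II: 2.062 (Δ0.330)  III: 1.628 (Δ0.104)  IV: 1.932 (Δ0.200)

I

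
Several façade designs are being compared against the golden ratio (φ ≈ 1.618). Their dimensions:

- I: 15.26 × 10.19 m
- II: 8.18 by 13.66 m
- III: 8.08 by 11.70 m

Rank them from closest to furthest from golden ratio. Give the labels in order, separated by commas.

II, I, III

Ratios: I = 15.26 / 10.19 ≈ 1.498; II = 13.66 / 8.18 ≈ 1.670; III = 11.70 / 8.08 ≈ 1.448.
|Δ from 1.618|: I 0.120; II 0.052; III 0.170.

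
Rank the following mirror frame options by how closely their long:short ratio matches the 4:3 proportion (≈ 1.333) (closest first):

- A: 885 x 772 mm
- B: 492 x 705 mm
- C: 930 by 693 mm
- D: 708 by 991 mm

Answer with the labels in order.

C, D, B, A

A: 885/772 ≈ 1.146 → |1.146 − 1.333| = 0.187
B: 705/492 ≈ 1.433 → |1.433 − 1.333| = 0.100
C: 930/693 ≈ 1.342 → |1.342 − 1.333| = 0.009
D: 991/708 ≈ 1.400 → |1.400 − 1.333| = 0.067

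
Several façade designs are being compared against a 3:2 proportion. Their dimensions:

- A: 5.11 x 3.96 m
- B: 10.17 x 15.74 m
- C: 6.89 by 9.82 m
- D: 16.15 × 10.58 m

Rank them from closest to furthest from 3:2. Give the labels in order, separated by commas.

A: 5.11/3.96 ≈ 1.290 → |1.290 − 1.500| = 0.210
B: 15.74/10.17 ≈ 1.548 → |1.548 − 1.500| = 0.048
C: 9.82/6.89 ≈ 1.425 → |1.425 − 1.500| = 0.075
D: 16.15/10.58 ≈ 1.526 → |1.526 − 1.500| = 0.026

D, B, C, A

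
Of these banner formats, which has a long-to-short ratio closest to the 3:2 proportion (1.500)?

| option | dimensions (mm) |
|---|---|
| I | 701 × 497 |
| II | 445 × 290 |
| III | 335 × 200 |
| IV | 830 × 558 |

IV

Ratios (long/short): I ≈ 1.410; II ≈ 1.534; III ≈ 1.675; IV ≈ 1.487.
3:2 ≈ 1.500; option IV is nearest (Δ 0.013).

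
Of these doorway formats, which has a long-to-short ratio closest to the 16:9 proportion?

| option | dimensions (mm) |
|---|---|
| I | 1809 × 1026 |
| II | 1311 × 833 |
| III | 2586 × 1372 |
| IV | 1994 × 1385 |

Target 16:9 ≈ 1.778.
I: 1.763 (Δ0.015)  II: 1.574 (Δ0.204)  III: 1.885 (Δ0.107)  IV: 1.440 (Δ0.338)

I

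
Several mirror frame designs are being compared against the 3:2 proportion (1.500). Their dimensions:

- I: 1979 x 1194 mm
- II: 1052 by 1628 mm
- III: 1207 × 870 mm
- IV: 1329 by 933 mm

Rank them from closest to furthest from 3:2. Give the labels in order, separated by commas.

Ratios: I = 1979 / 1194 ≈ 1.657; II = 1628 / 1052 ≈ 1.548; III = 1207 / 870 ≈ 1.387; IV = 1329 / 933 ≈ 1.424.
|Δ from 1.500|: I 0.157; II 0.048; III 0.113; IV 0.076.

II, IV, III, I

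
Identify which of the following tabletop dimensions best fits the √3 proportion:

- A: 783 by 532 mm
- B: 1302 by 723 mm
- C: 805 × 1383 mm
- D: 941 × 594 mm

Target root-3 ≈ 1.732.
A: 1.472 (Δ0.260)  B: 1.801 (Δ0.069)  C: 1.718 (Δ0.014)  D: 1.584 (Δ0.148)

C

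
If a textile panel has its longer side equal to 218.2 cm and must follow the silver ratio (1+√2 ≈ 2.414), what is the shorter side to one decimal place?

90.4 cm

silver ratio ≈ 2.41421.
Shorter side = 218.2 ÷ 2.41421 ≈ 90.382 → 90.4 cm.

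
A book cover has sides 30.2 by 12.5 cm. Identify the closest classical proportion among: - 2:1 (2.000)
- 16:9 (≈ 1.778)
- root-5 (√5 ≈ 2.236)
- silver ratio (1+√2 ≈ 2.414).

silver ratio

Ratio = 30.2 / 12.5 ≈ 2.416.
Distances: 2:1 2.000 (Δ 0.416); 16:9 1.778 (Δ 0.638); root-5 2.236 (Δ 0.180); silver ratio 2.414 (Δ 0.002).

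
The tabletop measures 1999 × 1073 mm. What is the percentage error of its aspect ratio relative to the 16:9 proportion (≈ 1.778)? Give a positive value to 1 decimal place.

4.8%

Ratio = 1999 / 1073 ≈ 1.8630.
Ideal 16:9 ≈ 1.7778. |1.8630 − 1.7778| / 1.7778 ≈ 4.79% → 4.8%.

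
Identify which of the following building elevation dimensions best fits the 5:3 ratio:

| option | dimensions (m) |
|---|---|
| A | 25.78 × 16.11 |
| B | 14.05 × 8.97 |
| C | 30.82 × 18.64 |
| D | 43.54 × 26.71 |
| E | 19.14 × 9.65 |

Target 5:3 ≈ 1.667.
A: 1.600 (Δ0.067)  B: 1.566 (Δ0.101)  C: 1.653 (Δ0.014)  D: 1.630 (Δ0.037)  E: 1.983 (Δ0.316)

C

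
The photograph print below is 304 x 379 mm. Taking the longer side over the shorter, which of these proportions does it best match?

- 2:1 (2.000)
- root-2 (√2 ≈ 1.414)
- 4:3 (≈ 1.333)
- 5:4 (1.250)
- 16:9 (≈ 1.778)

379/304 ≈ 1.247. Nearest candidates are 5:4 (1.250, off by 0.003) and 4:3 (1.333, off by 0.086).

5:4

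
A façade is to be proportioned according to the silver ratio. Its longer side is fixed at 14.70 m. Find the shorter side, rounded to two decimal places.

silver ratio ≈ 2.41421.
Shorter side = 14.70 ÷ 2.41421 ≈ 6.0889 → 6.09 m.

6.09 m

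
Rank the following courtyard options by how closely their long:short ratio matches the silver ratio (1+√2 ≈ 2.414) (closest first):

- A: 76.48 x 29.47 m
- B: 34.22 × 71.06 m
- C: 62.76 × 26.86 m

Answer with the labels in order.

Ratios: A = 76.48 / 29.47 ≈ 2.595; B = 71.06 / 34.22 ≈ 2.077; C = 62.76 / 26.86 ≈ 2.337.
|Δ from 2.414|: A 0.181; B 0.337; C 0.077.

C, A, B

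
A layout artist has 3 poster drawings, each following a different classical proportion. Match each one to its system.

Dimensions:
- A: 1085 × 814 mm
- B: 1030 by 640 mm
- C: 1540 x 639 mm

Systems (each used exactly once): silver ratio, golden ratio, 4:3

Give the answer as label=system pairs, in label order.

Ratios: A ≈ 1.333; B ≈ 1.609; C ≈ 2.410.
Targets: silver ratio ≈ 2.414; golden ratio ≈ 1.618; 4:3 ≈ 1.333.

A=4:3, B=golden ratio, C=silver ratio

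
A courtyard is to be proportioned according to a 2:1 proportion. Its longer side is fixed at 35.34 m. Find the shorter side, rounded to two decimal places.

2:1 = 2.00000.
Shorter side = 35.34 ÷ 2.00000 ≈ 17.6700 → 17.67 m.

17.67 m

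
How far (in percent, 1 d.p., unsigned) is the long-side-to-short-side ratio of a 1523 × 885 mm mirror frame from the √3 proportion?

Ratio = 1523 / 885 ≈ 1.7209.
Ideal root-3 ≈ 1.7321. |1.7209 − 1.7321| / 1.7321 ≈ 0.65% → 0.6%.

0.6%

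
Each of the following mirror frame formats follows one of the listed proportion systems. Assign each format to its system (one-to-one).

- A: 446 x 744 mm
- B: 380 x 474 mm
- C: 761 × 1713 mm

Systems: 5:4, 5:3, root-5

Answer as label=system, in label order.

A=5:3, B=5:4, C=root-5

A = 744/446 ≈ 1.668 → 5:3 (1.667)
B = 474/380 ≈ 1.247 → 5:4 (1.250)
C = 1713/761 ≈ 2.251 → root-5 (2.236)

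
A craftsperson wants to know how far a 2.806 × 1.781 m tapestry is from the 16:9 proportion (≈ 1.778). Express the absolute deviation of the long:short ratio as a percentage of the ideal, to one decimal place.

11.4%

Ratio = 2.806 / 1.781 ≈ 1.5755.
Ideal 16:9 ≈ 1.7778. |1.5755 − 1.7778| / 1.7778 ≈ 11.38% → 11.4%.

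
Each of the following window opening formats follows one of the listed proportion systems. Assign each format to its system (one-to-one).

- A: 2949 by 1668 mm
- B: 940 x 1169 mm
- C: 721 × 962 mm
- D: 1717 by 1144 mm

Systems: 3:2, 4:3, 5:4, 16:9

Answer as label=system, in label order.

A=16:9, B=5:4, C=4:3, D=3:2

Ratios: A ≈ 1.768; B ≈ 1.244; C ≈ 1.334; D ≈ 1.501.
Targets: 3:2 ≈ 1.500; 4:3 ≈ 1.333; 5:4 ≈ 1.250; 16:9 ≈ 1.778.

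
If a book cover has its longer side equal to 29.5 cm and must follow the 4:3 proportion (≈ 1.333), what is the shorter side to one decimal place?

4:3 ≈ 1.33333.
Shorter side = 29.5 ÷ 1.33333 ≈ 22.125 → 22.1 cm.

22.1 cm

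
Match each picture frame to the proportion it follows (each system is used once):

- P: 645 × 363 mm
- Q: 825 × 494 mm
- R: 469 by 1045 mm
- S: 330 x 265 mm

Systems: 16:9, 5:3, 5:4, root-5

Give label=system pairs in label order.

P=16:9, Q=5:3, R=root-5, S=5:4

Ratios: P ≈ 1.777; Q ≈ 1.670; R ≈ 2.228; S ≈ 1.245.
Targets: 16:9 ≈ 1.778; 5:3 ≈ 1.667; 5:4 ≈ 1.250; root-5 ≈ 2.236.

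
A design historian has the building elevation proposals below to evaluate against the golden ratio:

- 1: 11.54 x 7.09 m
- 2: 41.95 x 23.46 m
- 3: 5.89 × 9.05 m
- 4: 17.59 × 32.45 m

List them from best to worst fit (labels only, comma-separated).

1, 3, 2, 4

1: 11.54/7.09 ≈ 1.628 → |1.628 − 1.618| = 0.010
2: 41.95/23.46 ≈ 1.788 → |1.788 − 1.618| = 0.170
3: 9.05/5.89 ≈ 1.537 → |1.537 − 1.618| = 0.081
4: 32.45/17.59 ≈ 1.845 → |1.845 − 1.618| = 0.227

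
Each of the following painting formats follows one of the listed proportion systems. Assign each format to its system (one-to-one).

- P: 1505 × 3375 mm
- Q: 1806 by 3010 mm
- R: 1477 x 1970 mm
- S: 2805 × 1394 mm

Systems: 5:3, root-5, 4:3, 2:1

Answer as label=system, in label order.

P = 3375/1505 ≈ 2.243 → root-5 (2.236)
Q = 3010/1806 ≈ 1.667 → 5:3 (1.667)
R = 1970/1477 ≈ 1.334 → 4:3 (1.333)
S = 2805/1394 ≈ 2.012 → 2:1 (2.000)

P=root-5, Q=5:3, R=4:3, S=2:1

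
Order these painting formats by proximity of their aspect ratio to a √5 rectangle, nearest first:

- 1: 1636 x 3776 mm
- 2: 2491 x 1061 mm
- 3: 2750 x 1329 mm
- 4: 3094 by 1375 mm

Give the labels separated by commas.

4, 1, 2, 3

1: 3776/1636 ≈ 2.308 → |2.308 − 2.236| = 0.072
2: 2491/1061 ≈ 2.348 → |2.348 − 2.236| = 0.112
3: 2750/1329 ≈ 2.069 → |2.069 − 2.236| = 0.167
4: 3094/1375 ≈ 2.250 → |2.250 − 2.236| = 0.014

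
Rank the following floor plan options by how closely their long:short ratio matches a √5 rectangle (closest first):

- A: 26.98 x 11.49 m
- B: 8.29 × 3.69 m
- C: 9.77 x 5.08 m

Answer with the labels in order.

B, A, C

A: 26.98/11.49 ≈ 2.348 → |2.348 − 2.236| = 0.112
B: 8.29/3.69 ≈ 2.247 → |2.247 − 2.236| = 0.011
C: 9.77/5.08 ≈ 1.923 → |1.923 − 2.236| = 0.313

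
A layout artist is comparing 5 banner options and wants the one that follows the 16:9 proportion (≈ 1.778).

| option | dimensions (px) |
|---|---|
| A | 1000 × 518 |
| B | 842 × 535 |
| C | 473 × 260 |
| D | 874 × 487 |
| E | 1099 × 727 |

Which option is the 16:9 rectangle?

Ratios (long/short): A ≈ 1.931; B ≈ 1.574; C ≈ 1.819; D ≈ 1.795; E ≈ 1.512.
16:9 ≈ 1.778; option D is nearest (Δ 0.017).

D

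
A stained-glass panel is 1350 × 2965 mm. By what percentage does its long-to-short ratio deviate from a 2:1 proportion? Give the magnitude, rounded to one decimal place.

9.8%

Ratio = 2965 / 1350 ≈ 2.1963.
Ideal 2:1 = 2.0000. |2.1963 − 2.0000| / 2.0000 ≈ 9.81% → 9.8%.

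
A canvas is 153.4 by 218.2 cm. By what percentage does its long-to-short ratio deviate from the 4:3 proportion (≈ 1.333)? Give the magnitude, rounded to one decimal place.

Ratio = 218.2 / 153.4 ≈ 1.4224.
Ideal 4:3 ≈ 1.3333. |1.4224 − 1.3333| / 1.3333 ≈ 6.68% → 6.7%.

6.7%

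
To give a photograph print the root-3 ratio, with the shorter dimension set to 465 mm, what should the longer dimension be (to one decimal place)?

root-3 ≈ 1.73205.
Longer side = 465 × 1.73205 ≈ 805.403 → 805.4 mm.

805.4 mm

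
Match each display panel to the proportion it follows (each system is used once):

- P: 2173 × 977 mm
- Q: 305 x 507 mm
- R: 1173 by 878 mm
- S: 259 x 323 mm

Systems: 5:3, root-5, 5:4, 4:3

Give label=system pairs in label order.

P=root-5, Q=5:3, R=4:3, S=5:4

P = 2173/977 ≈ 2.224 → root-5 (2.236)
Q = 507/305 ≈ 1.662 → 5:3 (1.667)
R = 1173/878 ≈ 1.336 → 4:3 (1.333)
S = 323/259 ≈ 1.247 → 5:4 (1.250)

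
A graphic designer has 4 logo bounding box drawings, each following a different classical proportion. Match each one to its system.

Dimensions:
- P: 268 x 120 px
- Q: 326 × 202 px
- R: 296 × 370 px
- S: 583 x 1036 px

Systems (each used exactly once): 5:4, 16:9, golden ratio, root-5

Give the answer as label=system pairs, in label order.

P = 268/120 ≈ 2.233 → root-5 (2.236)
Q = 326/202 ≈ 1.614 → golden ratio (1.618)
R = 370/296 ≈ 1.250 → 5:4 (1.250)
S = 1036/583 ≈ 1.777 → 16:9 (1.778)

P=root-5, Q=golden ratio, R=5:4, S=16:9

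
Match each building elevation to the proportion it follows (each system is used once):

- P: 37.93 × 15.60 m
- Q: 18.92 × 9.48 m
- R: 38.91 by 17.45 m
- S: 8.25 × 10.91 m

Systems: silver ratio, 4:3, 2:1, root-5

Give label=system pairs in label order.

P=silver ratio, Q=2:1, R=root-5, S=4:3

Ratios: P ≈ 2.431; Q ≈ 1.996; R ≈ 2.230; S ≈ 1.322.
Targets: silver ratio ≈ 2.414; 4:3 ≈ 1.333; 2:1 ≈ 2.000; root-5 ≈ 2.236.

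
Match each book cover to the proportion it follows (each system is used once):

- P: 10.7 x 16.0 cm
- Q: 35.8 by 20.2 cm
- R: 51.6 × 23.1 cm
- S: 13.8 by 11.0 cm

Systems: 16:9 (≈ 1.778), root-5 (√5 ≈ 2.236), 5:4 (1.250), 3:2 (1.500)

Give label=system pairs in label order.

Ratios: P ≈ 1.495; Q ≈ 1.772; R ≈ 2.234; S ≈ 1.255.
Targets: 16:9 ≈ 1.778; root-5 ≈ 2.236; 5:4 ≈ 1.250; 3:2 ≈ 1.500.

P=3:2, Q=16:9, R=root-5, S=5:4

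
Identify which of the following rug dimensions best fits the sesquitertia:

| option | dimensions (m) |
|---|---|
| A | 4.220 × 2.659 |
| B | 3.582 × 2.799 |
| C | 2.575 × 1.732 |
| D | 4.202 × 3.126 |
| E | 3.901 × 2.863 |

Ratios (long/short): A ≈ 1.587; B ≈ 1.280; C ≈ 1.487; D ≈ 1.344; E ≈ 1.363.
4:3 ≈ 1.333; option D is nearest (Δ 0.011).

D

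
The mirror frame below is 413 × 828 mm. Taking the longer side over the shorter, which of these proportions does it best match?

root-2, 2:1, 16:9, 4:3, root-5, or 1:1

2:1

Ratio = 828 / 413 ≈ 2.005.
Distances: root-2 1.414 (Δ 0.591); 2:1 2.000 (Δ 0.005); 16:9 1.778 (Δ 0.227); 4:3 1.333 (Δ 0.672); root-5 2.236 (Δ 0.231); 1:1 1.000 (Δ 1.005).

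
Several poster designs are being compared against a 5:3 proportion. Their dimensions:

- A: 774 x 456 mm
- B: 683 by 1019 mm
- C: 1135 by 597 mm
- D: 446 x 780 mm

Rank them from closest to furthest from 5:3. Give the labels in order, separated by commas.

A, D, B, C

Ratios: A = 774 / 456 ≈ 1.697; B = 1019 / 683 ≈ 1.492; C = 1135 / 597 ≈ 1.901; D = 780 / 446 ≈ 1.749.
|Δ from 1.667|: A 0.030; B 0.175; C 0.234; D 0.082.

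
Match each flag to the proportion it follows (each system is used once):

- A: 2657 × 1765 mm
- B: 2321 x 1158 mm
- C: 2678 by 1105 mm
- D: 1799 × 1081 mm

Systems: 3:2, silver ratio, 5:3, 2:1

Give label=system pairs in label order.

A=3:2, B=2:1, C=silver ratio, D=5:3

Ratios: A ≈ 1.505; B ≈ 2.004; C ≈ 2.424; D ≈ 1.664.
Targets: 3:2 ≈ 1.500; silver ratio ≈ 2.414; 5:3 ≈ 1.667; 2:1 ≈ 2.000.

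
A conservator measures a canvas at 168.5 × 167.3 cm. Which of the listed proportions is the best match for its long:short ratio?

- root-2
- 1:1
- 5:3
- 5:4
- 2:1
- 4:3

1:1

168.5/167.3 ≈ 1.007. Nearest candidates are 1:1 (1.000, off by 0.007) and 5:4 (1.250, off by 0.243).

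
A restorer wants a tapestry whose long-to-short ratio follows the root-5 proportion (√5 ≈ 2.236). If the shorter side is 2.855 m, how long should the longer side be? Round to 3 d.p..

6.384 m

root-5 ≈ 2.23607.
Longer side = 2.855 × 2.23607 ≈ 6.38398 → 6.384 m.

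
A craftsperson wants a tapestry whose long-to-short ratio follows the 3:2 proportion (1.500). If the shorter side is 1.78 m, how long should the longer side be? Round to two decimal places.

3:2 = 1.50000.
Longer side = 1.78 × 1.50000 ≈ 2.6700 → 2.67 m.

2.67 m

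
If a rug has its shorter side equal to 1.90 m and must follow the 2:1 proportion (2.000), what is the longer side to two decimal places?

2:1 = 2.00000.
Longer side = 1.90 × 2.00000 ≈ 3.8000 → 3.80 m.

3.80 m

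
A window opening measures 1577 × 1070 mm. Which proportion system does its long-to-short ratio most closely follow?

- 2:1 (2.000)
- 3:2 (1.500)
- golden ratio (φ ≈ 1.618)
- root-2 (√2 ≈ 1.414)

1577/1070 ≈ 1.474. Nearest candidates are 3:2 (1.500, off by 0.026) and root-2 (1.414, off by 0.060).

3:2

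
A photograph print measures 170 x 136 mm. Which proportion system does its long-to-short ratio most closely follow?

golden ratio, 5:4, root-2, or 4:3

Ratio = 170 / 136 ≈ 1.250.
Distances: golden ratio 1.618 (Δ 0.368); 5:4 1.250 (Δ 0.000); root-2 1.414 (Δ 0.164); 4:3 1.333 (Δ 0.083).

5:4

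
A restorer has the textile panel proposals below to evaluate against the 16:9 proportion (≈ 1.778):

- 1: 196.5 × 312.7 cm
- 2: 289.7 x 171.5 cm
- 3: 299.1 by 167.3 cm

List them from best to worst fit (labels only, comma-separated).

Ratios: 1 = 312.7 / 196.5 ≈ 1.591; 2 = 289.7 / 171.5 ≈ 1.689; 3 = 299.1 / 167.3 ≈ 1.788.
|Δ from 1.778|: 1 0.187; 2 0.089; 3 0.010.

3, 2, 1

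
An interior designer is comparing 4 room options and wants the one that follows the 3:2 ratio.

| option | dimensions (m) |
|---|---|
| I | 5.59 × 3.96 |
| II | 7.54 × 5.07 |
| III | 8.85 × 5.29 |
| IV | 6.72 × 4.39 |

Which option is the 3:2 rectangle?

II

Ratios (long/short): I ≈ 1.412; II ≈ 1.487; III ≈ 1.673; IV ≈ 1.531.
3:2 ≈ 1.500; option II is nearest (Δ 0.013).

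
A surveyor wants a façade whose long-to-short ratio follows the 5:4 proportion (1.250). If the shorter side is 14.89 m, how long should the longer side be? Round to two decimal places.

18.61 m

5:4 = 1.25000.
Longer side = 14.89 × 1.25000 ≈ 18.6125 → 18.61 m.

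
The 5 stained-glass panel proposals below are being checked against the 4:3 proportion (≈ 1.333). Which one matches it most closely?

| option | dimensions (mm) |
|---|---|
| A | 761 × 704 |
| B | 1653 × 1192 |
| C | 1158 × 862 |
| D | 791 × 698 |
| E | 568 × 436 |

C

Target 4:3 ≈ 1.333.
A: 1.081 (Δ0.252)  B: 1.387 (Δ0.054)  C: 1.343 (Δ0.010)  D: 1.133 (Δ0.200)  E: 1.303 (Δ0.030)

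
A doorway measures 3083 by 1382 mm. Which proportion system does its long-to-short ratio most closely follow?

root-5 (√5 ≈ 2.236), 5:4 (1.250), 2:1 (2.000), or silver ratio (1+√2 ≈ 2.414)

Ratio = 3083 / 1382 ≈ 2.231.
Distances: root-5 2.236 (Δ 0.005); 5:4 1.250 (Δ 0.981); 2:1 2.000 (Δ 0.231); silver ratio 2.414 (Δ 0.183).

root-5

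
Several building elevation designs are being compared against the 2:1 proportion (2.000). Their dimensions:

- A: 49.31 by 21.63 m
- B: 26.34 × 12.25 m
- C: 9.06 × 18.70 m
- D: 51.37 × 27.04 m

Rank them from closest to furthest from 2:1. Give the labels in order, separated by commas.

C, D, B, A

A: 49.31/21.63 ≈ 2.280 → |2.280 − 2.000| = 0.280
B: 26.34/12.25 ≈ 2.150 → |2.150 − 2.000| = 0.150
C: 18.70/9.06 ≈ 2.064 → |2.064 − 2.000| = 0.064
D: 51.37/27.04 ≈ 1.900 → |1.900 − 2.000| = 0.100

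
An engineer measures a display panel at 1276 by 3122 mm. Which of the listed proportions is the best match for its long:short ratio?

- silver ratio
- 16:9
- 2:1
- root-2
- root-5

3122/1276 ≈ 2.447. Nearest candidates are silver ratio (2.414, off by 0.033) and root-5 (2.236, off by 0.211).

silver ratio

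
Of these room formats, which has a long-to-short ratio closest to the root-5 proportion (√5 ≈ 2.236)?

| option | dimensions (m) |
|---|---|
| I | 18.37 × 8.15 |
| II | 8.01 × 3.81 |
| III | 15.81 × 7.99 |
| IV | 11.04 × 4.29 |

I

Target root-5 ≈ 2.236.
I: 2.254 (Δ0.018)  II: 2.102 (Δ0.134)  III: 1.979 (Δ0.257)  IV: 2.573 (Δ0.337)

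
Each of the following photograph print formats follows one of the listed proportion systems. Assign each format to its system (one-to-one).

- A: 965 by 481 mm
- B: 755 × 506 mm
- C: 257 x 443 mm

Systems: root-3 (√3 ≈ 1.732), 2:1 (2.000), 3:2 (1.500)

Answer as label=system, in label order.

A=2:1, B=3:2, C=root-3

A = 965/481 ≈ 2.006 → 2:1 (2.000)
B = 755/506 ≈ 1.492 → 3:2 (1.500)
C = 443/257 ≈ 1.724 → root-3 (1.732)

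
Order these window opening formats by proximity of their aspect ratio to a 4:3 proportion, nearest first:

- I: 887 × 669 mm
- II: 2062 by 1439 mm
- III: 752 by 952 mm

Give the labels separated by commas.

I, III, II

I: 887/669 ≈ 1.326 → |1.326 − 1.333| = 0.007
II: 2062/1439 ≈ 1.433 → |1.433 − 1.333| = 0.100
III: 952/752 ≈ 1.266 → |1.266 − 1.333| = 0.067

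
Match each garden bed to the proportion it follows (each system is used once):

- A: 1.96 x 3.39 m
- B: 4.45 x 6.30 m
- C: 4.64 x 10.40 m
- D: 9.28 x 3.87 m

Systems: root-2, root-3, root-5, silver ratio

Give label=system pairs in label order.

A = 3.39/1.96 ≈ 1.730 → root-3 (1.732)
B = 6.30/4.45 ≈ 1.416 → root-2 (1.414)
C = 10.40/4.64 ≈ 2.241 → root-5 (2.236)
D = 9.28/3.87 ≈ 2.398 → silver ratio (2.414)

A=root-3, B=root-2, C=root-5, D=silver ratio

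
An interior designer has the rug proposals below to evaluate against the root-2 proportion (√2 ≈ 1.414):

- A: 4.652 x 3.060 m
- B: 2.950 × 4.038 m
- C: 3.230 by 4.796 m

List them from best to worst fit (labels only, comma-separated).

B, C, A

A: 4.652/3.060 ≈ 1.520 → |1.520 − 1.414| = 0.106
B: 4.038/2.950 ≈ 1.369 → |1.369 − 1.414| = 0.045
C: 4.796/3.230 ≈ 1.485 → |1.485 − 1.414| = 0.071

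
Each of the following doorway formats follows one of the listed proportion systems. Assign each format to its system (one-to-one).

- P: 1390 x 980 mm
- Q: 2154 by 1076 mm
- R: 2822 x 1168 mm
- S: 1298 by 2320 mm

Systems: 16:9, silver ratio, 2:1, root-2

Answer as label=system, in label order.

Ratios: P ≈ 1.418; Q ≈ 2.002; R ≈ 2.416; S ≈ 1.787.
Targets: 16:9 ≈ 1.778; silver ratio ≈ 2.414; 2:1 ≈ 2.000; root-2 ≈ 1.414.

P=root-2, Q=2:1, R=silver ratio, S=16:9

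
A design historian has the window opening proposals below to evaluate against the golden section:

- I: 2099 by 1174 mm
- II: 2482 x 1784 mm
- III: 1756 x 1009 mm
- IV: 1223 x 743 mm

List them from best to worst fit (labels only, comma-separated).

IV, III, I, II

I: 2099/1174 ≈ 1.788 → |1.788 − 1.618| = 0.170
II: 2482/1784 ≈ 1.391 → |1.391 − 1.618| = 0.227
III: 1756/1009 ≈ 1.740 → |1.740 − 1.618| = 0.122
IV: 1223/743 ≈ 1.646 → |1.646 − 1.618| = 0.028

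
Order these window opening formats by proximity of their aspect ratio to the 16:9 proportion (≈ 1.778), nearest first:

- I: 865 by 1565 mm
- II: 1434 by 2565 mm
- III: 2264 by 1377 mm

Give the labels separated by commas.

II, I, III

I: 1565/865 ≈ 1.809 → |1.809 − 1.778| = 0.031
II: 2565/1434 ≈ 1.789 → |1.789 − 1.778| = 0.011
III: 2264/1377 ≈ 1.644 → |1.644 − 1.778| = 0.134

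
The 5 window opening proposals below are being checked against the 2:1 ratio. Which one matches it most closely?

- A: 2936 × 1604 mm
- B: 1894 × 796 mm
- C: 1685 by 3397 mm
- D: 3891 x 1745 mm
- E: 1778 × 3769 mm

Target 2:1 ≈ 2.000.
A: 1.830 (Δ0.170)  B: 2.379 (Δ0.379)  C: 2.016 (Δ0.016)  D: 2.230 (Δ0.230)  E: 2.120 (Δ0.120)

C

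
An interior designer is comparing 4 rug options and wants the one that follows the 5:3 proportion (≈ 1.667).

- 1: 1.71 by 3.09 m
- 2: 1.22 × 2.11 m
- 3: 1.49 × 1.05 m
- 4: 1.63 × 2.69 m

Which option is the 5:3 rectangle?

Target 5:3 ≈ 1.667.
1: 1.807 (Δ0.140)  2: 1.730 (Δ0.063)  3: 1.419 (Δ0.248)  4: 1.650 (Δ0.017)

4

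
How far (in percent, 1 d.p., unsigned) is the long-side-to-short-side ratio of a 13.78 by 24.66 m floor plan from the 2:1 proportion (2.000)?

Ratio = 24.66 / 13.78 ≈ 1.7896.
Ideal 2:1 = 2.0000. |1.7896 − 2.0000| / 2.0000 ≈ 10.52% → 10.5%.

10.5%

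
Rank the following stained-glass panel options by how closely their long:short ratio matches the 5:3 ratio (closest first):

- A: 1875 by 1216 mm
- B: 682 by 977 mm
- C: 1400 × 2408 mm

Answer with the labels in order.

C, A, B

Ratios: A = 1875 / 1216 ≈ 1.542; B = 977 / 682 ≈ 1.433; C = 2408 / 1400 ≈ 1.720.
|Δ from 1.667|: A 0.125; B 0.234; C 0.053.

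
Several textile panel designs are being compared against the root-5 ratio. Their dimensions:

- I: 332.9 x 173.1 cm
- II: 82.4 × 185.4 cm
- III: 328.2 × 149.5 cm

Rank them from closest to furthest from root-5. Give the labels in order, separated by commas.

II, III, I

I: 332.9/173.1 ≈ 1.923 → |1.923 − 2.236| = 0.313
II: 185.4/82.4 ≈ 2.250 → |2.250 − 2.236| = 0.014
III: 328.2/149.5 ≈ 2.195 → |2.195 − 2.236| = 0.041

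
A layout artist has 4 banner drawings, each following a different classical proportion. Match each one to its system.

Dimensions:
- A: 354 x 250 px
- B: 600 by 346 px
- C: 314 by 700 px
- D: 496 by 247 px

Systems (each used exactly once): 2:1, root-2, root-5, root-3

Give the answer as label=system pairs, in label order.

Ratios: A ≈ 1.416; B ≈ 1.734; C ≈ 2.229; D ≈ 2.008.
Targets: 2:1 ≈ 2.000; root-2 ≈ 1.414; root-5 ≈ 2.236; root-3 ≈ 1.732.

A=root-2, B=root-3, C=root-5, D=2:1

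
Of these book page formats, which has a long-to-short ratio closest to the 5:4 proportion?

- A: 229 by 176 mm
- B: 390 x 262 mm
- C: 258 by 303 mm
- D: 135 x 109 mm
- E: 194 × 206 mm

Target 5:4 ≈ 1.250.
A: 1.301 (Δ0.051)  B: 1.489 (Δ0.239)  C: 1.174 (Δ0.076)  D: 1.239 (Δ0.011)  E: 1.062 (Δ0.188)

D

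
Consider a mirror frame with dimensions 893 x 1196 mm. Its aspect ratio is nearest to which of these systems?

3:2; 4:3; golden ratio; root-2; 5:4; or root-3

4:3

1196/893 ≈ 1.339. Nearest candidates are 4:3 (1.333, off by 0.006) and root-2 (1.414, off by 0.075).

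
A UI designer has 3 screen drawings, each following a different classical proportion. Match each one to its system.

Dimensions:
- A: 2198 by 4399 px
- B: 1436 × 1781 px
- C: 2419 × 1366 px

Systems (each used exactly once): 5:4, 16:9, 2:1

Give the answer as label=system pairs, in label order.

Ratios: A ≈ 2.001; B ≈ 1.240; C ≈ 1.771.
Targets: 5:4 ≈ 1.250; 16:9 ≈ 1.778; 2:1 ≈ 2.000.

A=2:1, B=5:4, C=16:9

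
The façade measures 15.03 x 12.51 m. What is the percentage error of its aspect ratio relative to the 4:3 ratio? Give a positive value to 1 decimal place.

9.9%

Ratio = 15.03 / 12.51 ≈ 1.2014.
Ideal 4:3 ≈ 1.3333. |1.2014 − 1.3333| / 1.3333 ≈ 9.89% → 9.9%.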